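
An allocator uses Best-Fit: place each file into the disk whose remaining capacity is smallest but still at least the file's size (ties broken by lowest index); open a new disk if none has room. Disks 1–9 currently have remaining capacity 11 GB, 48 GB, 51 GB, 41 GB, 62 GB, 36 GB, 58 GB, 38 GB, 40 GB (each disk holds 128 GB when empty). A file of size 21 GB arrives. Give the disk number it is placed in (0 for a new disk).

Disks with room: disk 2 (48 GB), disk 3 (51 GB), disk 4 (41 GB), disk 5 (62 GB), disk 6 (36 GB), disk 7 (58 GB), disk 8 (38 GB), disk 9 (40 GB).
Tightest fit is disk 6 with 36 GB free.

6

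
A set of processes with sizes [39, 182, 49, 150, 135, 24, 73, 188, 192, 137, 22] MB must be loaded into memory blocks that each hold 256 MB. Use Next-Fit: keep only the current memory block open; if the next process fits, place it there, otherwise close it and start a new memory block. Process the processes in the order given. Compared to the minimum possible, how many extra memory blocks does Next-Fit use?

0

Next-Fit: [39,182] [49,150] [135,24,73] [188] [192] [137,22] → 6 memory blocks.
6 processes exceed 128 MB (half the capacity), and no two of those can share a memory block, so at least 6 memory blocks are needed.
So 6 is already optimal.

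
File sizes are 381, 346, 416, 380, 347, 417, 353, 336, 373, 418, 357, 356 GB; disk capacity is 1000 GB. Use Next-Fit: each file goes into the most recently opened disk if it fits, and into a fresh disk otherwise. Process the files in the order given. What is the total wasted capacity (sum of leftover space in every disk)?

disk 1: place 381 GB, 619 GB left
disk 1: place 346 GB, 273 GB left
disk 2: place 416 GB, 584 GB left
disk 2: place 380 GB, 204 GB left
disk 3: place 347 GB, 653 GB left
disk 3: place 417 GB, 236 GB left
disk 4: place 353 GB, 647 GB left
disk 4: place 336 GB, 311 GB left
disk 5: place 373 GB, 627 GB left
disk 5: place 418 GB, 209 GB left
disk 6: place 357 GB, 643 GB left
disk 6: place 356 GB, 287 GB left
6 disks × 1000 GB = 6000 GB; used 4480 GB; unused 1520 GB.

1520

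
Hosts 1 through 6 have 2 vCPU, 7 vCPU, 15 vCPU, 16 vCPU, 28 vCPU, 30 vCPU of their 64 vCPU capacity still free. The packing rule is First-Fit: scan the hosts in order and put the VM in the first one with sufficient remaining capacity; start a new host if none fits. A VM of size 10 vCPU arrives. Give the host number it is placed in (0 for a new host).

Hosts with room: host 3 (15 vCPU), host 4 (16 vCPU), host 5 (28 vCPU), host 6 (30 vCPU).
The first with room is host 3.

3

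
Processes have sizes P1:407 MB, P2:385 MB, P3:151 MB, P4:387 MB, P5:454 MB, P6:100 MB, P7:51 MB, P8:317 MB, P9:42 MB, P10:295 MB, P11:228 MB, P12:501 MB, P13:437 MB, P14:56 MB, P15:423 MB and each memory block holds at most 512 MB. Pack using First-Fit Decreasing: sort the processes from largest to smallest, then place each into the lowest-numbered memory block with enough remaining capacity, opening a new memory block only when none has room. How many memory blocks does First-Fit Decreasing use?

Sorted descending: 501, 454, 437, 423, 407, 387, 385, 317, 295, 228, 151, 100, 56, 51, 42.
501 MB → memory block 1 (remaining 11 MB)
454 MB → memory block 2 (remaining 58 MB)
437 MB → memory block 3 (remaining 75 MB)
423 MB → memory block 4 (remaining 89 MB)
407 MB → memory block 5 (remaining 105 MB)
387 MB → memory block 6 (remaining 125 MB)
385 MB → memory block 7 (remaining 127 MB)
317 MB → memory block 8 (remaining 195 MB)
295 MB → memory block 9 (remaining 217 MB)
228 MB → memory block 10 (remaining 284 MB)
151 MB → memory block 8 (remaining 44 MB)
100 MB → memory block 5 (remaining 5 MB)
56 MB → memory block 2 (remaining 2 MB)
51 MB → memory block 3 (remaining 24 MB)
42 MB → memory block 4 (remaining 47 MB)

10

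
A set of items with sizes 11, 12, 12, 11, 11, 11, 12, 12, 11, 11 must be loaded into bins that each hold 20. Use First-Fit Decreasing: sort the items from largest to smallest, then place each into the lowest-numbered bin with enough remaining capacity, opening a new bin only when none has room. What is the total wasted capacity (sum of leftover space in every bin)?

86

Sorted descending: 12, 12, 12, 12, 11, 11, 11, 11, 11, 11.
bin 1: place 12, 8 left
bin 2: place 12, 8 left
bin 3: place 12, 8 left
bin 4: place 12, 8 left
bin 5: place 11, 9 left
bin 6: place 11, 9 left
bin 7: place 11, 9 left
bin 8: place 11, 9 left
bin 9: place 11, 9 left
bin 10: place 11, 9 left
10 bins × 20 = 200; used 114; unused 86.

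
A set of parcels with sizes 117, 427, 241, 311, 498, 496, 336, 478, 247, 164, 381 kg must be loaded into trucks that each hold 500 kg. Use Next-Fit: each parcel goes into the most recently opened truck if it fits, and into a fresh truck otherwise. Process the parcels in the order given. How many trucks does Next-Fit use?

truck 1: place 117 kg, 383 kg left
truck 2: place 427 kg, 73 kg left
truck 3: place 241 kg, 259 kg left
truck 4: place 311 kg, 189 kg left
truck 5: place 498 kg, 2 kg left
truck 6: place 496 kg, 4 kg left
truck 7: place 336 kg, 164 kg left
truck 8: place 478 kg, 22 kg left
truck 9: place 247 kg, 253 kg left
truck 9: place 164 kg, 89 kg left
truck 10: place 381 kg, 119 kg left
Final trucks: [117] [427] [241] [311] [498] [496] [336] [478] [247,164] [381].

10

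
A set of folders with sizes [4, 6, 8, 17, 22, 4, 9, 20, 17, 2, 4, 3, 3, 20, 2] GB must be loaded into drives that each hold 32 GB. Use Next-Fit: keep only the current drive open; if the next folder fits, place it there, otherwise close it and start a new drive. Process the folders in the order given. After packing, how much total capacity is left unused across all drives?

51

Put 4 GB in drive 1; 28 GB remain.
Put 6 GB in drive 1; 22 GB remain.
Put 8 GB in drive 1; 14 GB remain.
Put 17 GB in drive 2; 15 GB remain.
Put 22 GB in drive 3; 10 GB remain.
Put 4 GB in drive 3; 6 GB remain.
Put 9 GB in drive 4; 23 GB remain.
Put 20 GB in drive 4; 3 GB remain.
Put 17 GB in drive 5; 15 GB remain.
Put 2 GB in drive 5; 13 GB remain.
Put 4 GB in drive 5; 9 GB remain.
Put 3 GB in drive 5; 6 GB remain.
Put 3 GB in drive 5; 3 GB remain.
Put 20 GB in drive 6; 12 GB remain.
Put 2 GB in drive 6; 10 GB remain.
6 drives × 32 GB = 192 GB; used 141 GB; unused 51 GB.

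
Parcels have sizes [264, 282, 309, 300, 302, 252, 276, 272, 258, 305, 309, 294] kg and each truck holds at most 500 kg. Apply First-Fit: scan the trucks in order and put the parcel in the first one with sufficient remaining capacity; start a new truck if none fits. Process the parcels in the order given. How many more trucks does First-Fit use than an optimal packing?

0

First-Fit: [264] [282] [309] [300] [302] [252] [276] [272] [258] [305] [309] [294] → 12 trucks.
12 parcels exceed 250 kg (half the capacity), and no two of those can share a truck, so at least 12 trucks are needed.
So 12 is already optimal.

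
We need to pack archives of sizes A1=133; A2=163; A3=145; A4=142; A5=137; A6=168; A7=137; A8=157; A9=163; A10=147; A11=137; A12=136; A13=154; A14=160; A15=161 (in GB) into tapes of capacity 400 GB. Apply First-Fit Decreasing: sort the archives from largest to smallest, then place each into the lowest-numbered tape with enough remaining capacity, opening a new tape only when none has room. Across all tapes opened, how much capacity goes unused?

960

Sorted descending: 168, 163, 163, 161, 160, 157, 154, 147, 145, 142, 137, 137, 137, 136, 133.
Put 168 GB in tape 1; 232 GB remain.
Put 163 GB in tape 1; 69 GB remain.
Put 163 GB in tape 2; 237 GB remain.
Put 161 GB in tape 2; 76 GB remain.
Put 160 GB in tape 3; 240 GB remain.
Put 157 GB in tape 3; 83 GB remain.
Put 154 GB in tape 4; 246 GB remain.
Put 147 GB in tape 4; 99 GB remain.
Put 145 GB in tape 5; 255 GB remain.
Put 142 GB in tape 5; 113 GB remain.
Put 137 GB in tape 6; 263 GB remain.
Put 137 GB in tape 6; 126 GB remain.
Put 137 GB in tape 7; 263 GB remain.
Put 136 GB in tape 7; 127 GB remain.
Put 133 GB in tape 8; 267 GB remain.
8 tapes × 400 GB = 3200 GB; used 2240 GB; unused 960 GB.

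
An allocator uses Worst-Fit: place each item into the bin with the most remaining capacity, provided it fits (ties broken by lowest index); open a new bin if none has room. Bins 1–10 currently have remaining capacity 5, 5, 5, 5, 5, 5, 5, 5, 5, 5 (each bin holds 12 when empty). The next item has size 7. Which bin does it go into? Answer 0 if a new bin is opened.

0

No bin has ≥ 7 free, so a new bin is opened.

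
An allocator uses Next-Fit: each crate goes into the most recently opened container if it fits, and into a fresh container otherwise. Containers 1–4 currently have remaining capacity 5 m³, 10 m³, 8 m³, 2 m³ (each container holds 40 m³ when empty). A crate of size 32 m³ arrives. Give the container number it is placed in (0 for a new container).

Next-Fit only looks at container 4, which has 2 m³ free.
32 m³ does not fit, so a new container is opened.

0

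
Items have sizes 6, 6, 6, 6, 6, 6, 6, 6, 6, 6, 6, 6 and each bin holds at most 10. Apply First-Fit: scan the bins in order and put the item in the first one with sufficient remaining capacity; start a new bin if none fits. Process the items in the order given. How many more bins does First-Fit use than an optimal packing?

0

First-Fit: [6] [6] [6] [6] [6] [6] [6] [6] [6] [6] [6] [6] → 12 bins.
12 items exceed 5 (half the capacity), and no two of those can share a bin, so at least 12 bins are needed.
So 12 is already optimal.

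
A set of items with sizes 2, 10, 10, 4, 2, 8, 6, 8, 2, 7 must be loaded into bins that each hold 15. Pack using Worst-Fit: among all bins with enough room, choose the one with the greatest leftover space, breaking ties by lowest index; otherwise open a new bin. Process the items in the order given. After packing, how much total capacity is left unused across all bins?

16

2 → bin 1 (remaining 13)
10 → bin 1 (remaining 3)
10 → bin 2 (remaining 5)
4 → bin 2 (remaining 1)
2 → bin 1 (remaining 1)
8 → bin 3 (remaining 7)
6 → bin 3 (remaining 1)
8 → bin 4 (remaining 7)
2 → bin 4 (remaining 5)
7 → bin 5 (remaining 8)
5 bins × 15 = 75; used 59; unused 16.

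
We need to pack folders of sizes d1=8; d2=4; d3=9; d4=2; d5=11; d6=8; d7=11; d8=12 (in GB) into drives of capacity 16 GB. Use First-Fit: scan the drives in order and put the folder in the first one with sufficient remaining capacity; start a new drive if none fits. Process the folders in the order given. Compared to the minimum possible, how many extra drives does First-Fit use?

1

First-Fit: [8,4,2] [9] [11] [8] [11] [12] → 6 drives.
Total size 65 GB; any packing needs at least ⌈65/16⌉ = 5 drives.
An optimal packing achieves that bound: [12,4] [11,2] [11] [9] [8,8] → 5 drives.
Excess: 6 − 5 = 1.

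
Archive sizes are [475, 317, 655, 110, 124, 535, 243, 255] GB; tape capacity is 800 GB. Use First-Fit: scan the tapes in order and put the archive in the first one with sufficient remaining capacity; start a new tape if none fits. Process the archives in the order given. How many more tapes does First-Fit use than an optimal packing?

First-Fit: [475,317] [655,110] [124,535] [243,255] → 4 tapes.
Total size 2714 GB; any packing needs at least ⌈2714/800⌉ = 4 tapes.
So 4 is already optimal.

0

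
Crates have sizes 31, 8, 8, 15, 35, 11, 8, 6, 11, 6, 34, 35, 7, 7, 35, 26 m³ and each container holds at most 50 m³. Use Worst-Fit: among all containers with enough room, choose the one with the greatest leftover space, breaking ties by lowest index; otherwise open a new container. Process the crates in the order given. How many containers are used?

Put 31 m³ in container 1; 19 m³ remain.
Put 8 m³ in container 1; 11 m³ remain.
Put 8 m³ in container 1; 3 m³ remain.
Put 15 m³ in container 2; 35 m³ remain.
Put 35 m³ in container 2; 0 m³ remain.
Put 11 m³ in container 3; 39 m³ remain.
Put 8 m³ in container 3; 31 m³ remain.
Put 6 m³ in container 3; 25 m³ remain.
Put 11 m³ in container 3; 14 m³ remain.
Put 6 m³ in container 3; 8 m³ remain.
Put 34 m³ in container 4; 16 m³ remain.
Put 35 m³ in container 5; 15 m³ remain.
Put 7 m³ in container 4; 9 m³ remain.
Put 7 m³ in container 5; 8 m³ remain.
Put 35 m³ in container 6; 15 m³ remain.
Put 26 m³ in container 7; 24 m³ remain.

7 containers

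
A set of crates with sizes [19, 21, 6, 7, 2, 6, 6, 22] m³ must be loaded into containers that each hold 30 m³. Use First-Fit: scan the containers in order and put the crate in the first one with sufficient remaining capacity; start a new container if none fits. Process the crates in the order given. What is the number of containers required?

container 1: place 19 m³, 11 m³ left
container 2: place 21 m³, 9 m³ left
container 1: place 6 m³, 5 m³ left
container 2: place 7 m³, 2 m³ left
container 1: place 2 m³, 3 m³ left
container 3: place 6 m³, 24 m³ left
container 3: place 6 m³, 18 m³ left
container 4: place 22 m³, 8 m³ left
Final containers: [19,6,2] [21,7] [6,6] [22].

4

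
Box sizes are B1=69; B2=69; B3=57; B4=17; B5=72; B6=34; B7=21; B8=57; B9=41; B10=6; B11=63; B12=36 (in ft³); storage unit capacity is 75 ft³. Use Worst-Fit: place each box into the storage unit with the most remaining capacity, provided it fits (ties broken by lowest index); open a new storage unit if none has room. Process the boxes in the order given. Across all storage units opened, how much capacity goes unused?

storage unit 1: place B1 (69 ft³), 6 ft³ left
storage unit 2: place B2 (69 ft³), 6 ft³ left
storage unit 3: place B3 (57 ft³), 18 ft³ left
storage unit 3: place B4 (17 ft³), 1 ft³ left
storage unit 4: place B5 (72 ft³), 3 ft³ left
storage unit 5: place B6 (34 ft³), 41 ft³ left
storage unit 5: place B7 (21 ft³), 20 ft³ left
storage unit 6: place B8 (57 ft³), 18 ft³ left
storage unit 7: place B9 (41 ft³), 34 ft³ left
storage unit 7: place B10 (6 ft³), 28 ft³ left
storage unit 8: place B11 (63 ft³), 12 ft³ left
storage unit 9: place B12 (36 ft³), 39 ft³ left
9 storage units × 75 ft³ = 675 ft³; used 542 ft³; unused 133 ft³.

133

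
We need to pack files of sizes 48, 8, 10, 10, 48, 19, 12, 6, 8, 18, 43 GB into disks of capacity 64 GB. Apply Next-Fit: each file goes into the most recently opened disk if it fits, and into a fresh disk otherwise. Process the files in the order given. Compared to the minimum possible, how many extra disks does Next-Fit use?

Next-Fit: [48,8] [10,10] [48] [19,12,6,8,18] [43] → 5 disks.
Total size 230 GB; any packing needs at least ⌈230/64⌉ = 4 disks.
An optimal packing achieves that bound: [48,12] [48,10,6] [43,19] [18,10,8,8] → 4 disks.
Excess: 5 − 4 = 1.

1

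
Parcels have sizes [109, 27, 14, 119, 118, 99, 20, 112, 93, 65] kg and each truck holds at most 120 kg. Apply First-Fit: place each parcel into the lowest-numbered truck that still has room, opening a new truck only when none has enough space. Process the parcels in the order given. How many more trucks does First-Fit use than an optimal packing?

1

First-Fit: [109] [27,14,20] [119] [118] [99] [112] [93] [65] → 8 trucks.
Total size 776 kg; any packing needs at least ⌈776/120⌉ = 7 trucks.
An optimal packing achieves that bound: [119] [118] [112] [109] [99,20] [93,27] [65,14] → 7 trucks.
Excess: 8 − 7 = 1.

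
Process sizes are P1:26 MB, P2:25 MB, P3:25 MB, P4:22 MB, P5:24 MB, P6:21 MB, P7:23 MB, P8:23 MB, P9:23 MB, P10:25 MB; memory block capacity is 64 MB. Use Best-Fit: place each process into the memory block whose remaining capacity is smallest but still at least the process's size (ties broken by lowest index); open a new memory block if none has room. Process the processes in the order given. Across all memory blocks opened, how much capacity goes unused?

83

memory block 1: place P1 (26 MB), 38 MB left
memory block 1: place P2 (25 MB), 13 MB left
memory block 2: place P3 (25 MB), 39 MB left
memory block 2: place P4 (22 MB), 17 MB left
memory block 3: place P5 (24 MB), 40 MB left
memory block 3: place P6 (21 MB), 19 MB left
memory block 4: place P7 (23 MB), 41 MB left
memory block 4: place P8 (23 MB), 18 MB left
memory block 5: place P9 (23 MB), 41 MB left
memory block 5: place P10 (25 MB), 16 MB left
5 memory blocks × 64 MB = 320 MB; used 237 MB; unused 83 MB.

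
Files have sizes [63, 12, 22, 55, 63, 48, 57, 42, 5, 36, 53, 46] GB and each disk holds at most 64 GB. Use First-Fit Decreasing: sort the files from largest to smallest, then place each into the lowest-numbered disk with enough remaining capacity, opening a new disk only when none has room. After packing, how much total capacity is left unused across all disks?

74

Sorted descending: 63, 63, 57, 55, 53, 48, 46, 42, 36, 22, 12, 5.
63 GB → disk 1 (remaining 1 GB)
63 GB → disk 2 (remaining 1 GB)
57 GB → disk 3 (remaining 7 GB)
55 GB → disk 4 (remaining 9 GB)
53 GB → disk 5 (remaining 11 GB)
48 GB → disk 6 (remaining 16 GB)
46 GB → disk 7 (remaining 18 GB)
42 GB → disk 8 (remaining 22 GB)
36 GB → disk 9 (remaining 28 GB)
22 GB → disk 8 (remaining 0 GB)
12 GB → disk 6 (remaining 4 GB)
5 GB → disk 3 (remaining 2 GB)
9 disks × 64 GB = 576 GB; used 502 GB; unused 74 GB.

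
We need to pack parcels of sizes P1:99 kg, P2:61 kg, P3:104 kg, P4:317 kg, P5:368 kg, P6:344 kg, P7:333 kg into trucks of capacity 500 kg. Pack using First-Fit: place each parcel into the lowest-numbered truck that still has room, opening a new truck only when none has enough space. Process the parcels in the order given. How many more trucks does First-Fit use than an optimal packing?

First-Fit: [99,61,104] [317] [368] [344] [333] → 5 trucks.
Total size 1626 kg; any packing needs at least ⌈1626/500⌉ = 4 trucks.
An optimal packing achieves that bound: [368,104] [344,99] [333,61] [317] → 4 trucks.
Excess: 5 − 4 = 1.

1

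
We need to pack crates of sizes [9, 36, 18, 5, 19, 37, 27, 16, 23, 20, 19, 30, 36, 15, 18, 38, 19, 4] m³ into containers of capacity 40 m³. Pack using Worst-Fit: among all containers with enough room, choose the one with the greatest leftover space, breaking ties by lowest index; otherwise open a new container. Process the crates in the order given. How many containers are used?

11 containers

Put 9 m³ in container 1; 31 m³ remain.
Put 36 m³ in container 2; 4 m³ remain.
Put 18 m³ in container 1; 13 m³ remain.
Put 5 m³ in container 1; 8 m³ remain.
Put 19 m³ in container 3; 21 m³ remain.
Put 37 m³ in container 4; 3 m³ remain.
Put 27 m³ in container 5; 13 m³ remain.
Put 16 m³ in container 3; 5 m³ remain.
Put 23 m³ in container 6; 17 m³ remain.
Put 20 m³ in container 7; 20 m³ remain.
Put 19 m³ in container 7; 1 m³ remain.
Put 30 m³ in container 8; 10 m³ remain.
Put 36 m³ in container 9; 4 m³ remain.
Put 15 m³ in container 6; 2 m³ remain.
Put 18 m³ in container 10; 22 m³ remain.
Put 38 m³ in container 11; 2 m³ remain.
Put 19 m³ in container 10; 3 m³ remain.
Put 4 m³ in container 5; 9 m³ remain.
Final containers: [9,18,5] [36] [19,16] [37] [27,4] [23,15] [20,19] [30] [36] [18,19] [38].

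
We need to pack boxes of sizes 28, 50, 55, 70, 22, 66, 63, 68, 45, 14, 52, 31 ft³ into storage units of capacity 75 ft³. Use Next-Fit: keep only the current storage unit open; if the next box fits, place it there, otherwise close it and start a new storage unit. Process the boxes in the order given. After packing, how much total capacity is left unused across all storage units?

261

28 ft³ → storage unit 1 (remaining 47 ft³)
50 ft³ → storage unit 2 (remaining 25 ft³)
55 ft³ → storage unit 3 (remaining 20 ft³)
70 ft³ → storage unit 4 (remaining 5 ft³)
22 ft³ → storage unit 5 (remaining 53 ft³)
66 ft³ → storage unit 6 (remaining 9 ft³)
63 ft³ → storage unit 7 (remaining 12 ft³)
68 ft³ → storage unit 8 (remaining 7 ft³)
45 ft³ → storage unit 9 (remaining 30 ft³)
14 ft³ → storage unit 9 (remaining 16 ft³)
52 ft³ → storage unit 10 (remaining 23 ft³)
31 ft³ → storage unit 11 (remaining 44 ft³)
11 storage units × 75 ft³ = 825 ft³; used 564 ft³; unused 261 ft³.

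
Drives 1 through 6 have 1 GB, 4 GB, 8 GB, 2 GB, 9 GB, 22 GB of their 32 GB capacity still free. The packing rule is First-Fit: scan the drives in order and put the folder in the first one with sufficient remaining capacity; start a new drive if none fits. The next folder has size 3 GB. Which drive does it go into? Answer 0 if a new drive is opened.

2

Drives with room: drive 2 (4 GB), drive 3 (8 GB), drive 5 (9 GB), drive 6 (22 GB).
The first with room is drive 2.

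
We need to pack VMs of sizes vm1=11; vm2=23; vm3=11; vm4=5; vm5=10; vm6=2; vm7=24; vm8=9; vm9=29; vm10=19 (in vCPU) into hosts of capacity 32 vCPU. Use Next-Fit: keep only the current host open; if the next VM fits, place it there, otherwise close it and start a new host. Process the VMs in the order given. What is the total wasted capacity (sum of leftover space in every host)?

81

host 1: place vm1 (11 vCPU), 21 vCPU left
host 2: place vm2 (23 vCPU), 9 vCPU left
host 3: place vm3 (11 vCPU), 21 vCPU left
host 3: place vm4 (5 vCPU), 16 vCPU left
host 3: place vm5 (10 vCPU), 6 vCPU left
host 3: place vm6 (2 vCPU), 4 vCPU left
host 4: place vm7 (24 vCPU), 8 vCPU left
host 5: place vm8 (9 vCPU), 23 vCPU left
host 6: place vm9 (29 vCPU), 3 vCPU left
host 7: place vm10 (19 vCPU), 13 vCPU left
7 hosts × 32 vCPU = 224 vCPU; used 143 vCPU; unused 81 vCPU.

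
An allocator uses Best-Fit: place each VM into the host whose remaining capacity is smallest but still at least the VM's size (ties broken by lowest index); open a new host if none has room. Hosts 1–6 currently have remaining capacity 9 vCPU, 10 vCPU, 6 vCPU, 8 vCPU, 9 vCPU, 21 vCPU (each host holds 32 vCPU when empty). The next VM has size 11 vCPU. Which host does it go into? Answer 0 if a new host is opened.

6

Hosts with room: host 6 (21 vCPU).
Tightest fit is host 6 with 21 vCPU free.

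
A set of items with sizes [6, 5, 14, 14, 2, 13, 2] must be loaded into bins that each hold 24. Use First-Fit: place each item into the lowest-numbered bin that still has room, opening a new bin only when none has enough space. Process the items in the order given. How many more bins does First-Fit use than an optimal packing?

First-Fit: [6,5,2,2] [14] [14] [13] → 4 bins.
Total size 56; any packing needs at least ⌈56/24⌉ = 3 bins.
An optimal packing achieves that bound: [14,6,2,2] [14,5] [13] → 3 bins.
Excess: 4 − 3 = 1.

1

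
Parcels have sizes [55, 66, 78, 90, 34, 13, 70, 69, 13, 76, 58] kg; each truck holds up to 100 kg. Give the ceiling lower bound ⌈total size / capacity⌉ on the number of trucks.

7 trucks

Total size = 55 + 66 + 78 + 90 + 34 + 13 + 70 + 69 + 13 + 76 + 58 = 622 kg.
⌈622 / 100⌉ = 7.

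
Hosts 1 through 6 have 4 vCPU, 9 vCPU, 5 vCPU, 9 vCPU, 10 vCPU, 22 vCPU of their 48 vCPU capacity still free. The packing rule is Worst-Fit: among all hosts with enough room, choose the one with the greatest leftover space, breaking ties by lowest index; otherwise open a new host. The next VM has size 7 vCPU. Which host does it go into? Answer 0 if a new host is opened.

6

Hosts with room: host 2 (9 vCPU), host 4 (9 vCPU), host 5 (10 vCPU), host 6 (22 vCPU).
Most room is host 6 with 22 vCPU free.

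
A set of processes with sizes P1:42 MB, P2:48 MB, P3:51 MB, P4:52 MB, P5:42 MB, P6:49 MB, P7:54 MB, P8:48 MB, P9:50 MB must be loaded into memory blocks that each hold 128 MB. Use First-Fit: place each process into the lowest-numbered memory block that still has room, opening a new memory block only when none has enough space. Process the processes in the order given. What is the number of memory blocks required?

memory block 1: place P1 (42 MB), 86 MB left
memory block 1: place P2 (48 MB), 38 MB left
memory block 2: place P3 (51 MB), 77 MB left
memory block 2: place P4 (52 MB), 25 MB left
memory block 3: place P5 (42 MB), 86 MB left
memory block 3: place P6 (49 MB), 37 MB left
memory block 4: place P7 (54 MB), 74 MB left
memory block 4: place P8 (48 MB), 26 MB left
memory block 5: place P9 (50 MB), 78 MB left
Final memory blocks: [42,48] [51,52] [42,49] [54,48] [50].

5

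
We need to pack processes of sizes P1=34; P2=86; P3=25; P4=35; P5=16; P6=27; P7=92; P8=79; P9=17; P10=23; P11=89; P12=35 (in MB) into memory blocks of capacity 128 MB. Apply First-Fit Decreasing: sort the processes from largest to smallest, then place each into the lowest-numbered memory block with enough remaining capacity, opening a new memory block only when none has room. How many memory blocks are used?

Sorted descending: 92, 89, 86, 79, 35, 35, 34, 27, 25, 23, 17, 16.
92 MB → memory block 1 (remaining 36 MB)
89 MB → memory block 2 (remaining 39 MB)
86 MB → memory block 3 (remaining 42 MB)
79 MB → memory block 4 (remaining 49 MB)
35 MB → memory block 1 (remaining 1 MB)
35 MB → memory block 2 (remaining 4 MB)
34 MB → memory block 3 (remaining 8 MB)
27 MB → memory block 4 (remaining 22 MB)
25 MB → memory block 5 (remaining 103 MB)
23 MB → memory block 5 (remaining 80 MB)
17 MB → memory block 4 (remaining 5 MB)
16 MB → memory block 5 (remaining 64 MB)

5 memory blocks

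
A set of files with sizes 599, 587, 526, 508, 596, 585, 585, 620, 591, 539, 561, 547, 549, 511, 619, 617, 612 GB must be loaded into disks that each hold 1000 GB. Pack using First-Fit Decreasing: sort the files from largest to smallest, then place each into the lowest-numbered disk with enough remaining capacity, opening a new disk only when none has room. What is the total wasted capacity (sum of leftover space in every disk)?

Sorted descending: 620, 619, 617, 612, 599, 596, 591, 587, 585, 585, 561, 549, 547, 539, 526, 511, 508.
disk 1: place 620 GB, 380 GB left
disk 2: place 619 GB, 381 GB left
disk 3: place 617 GB, 383 GB left
disk 4: place 612 GB, 388 GB left
disk 5: place 599 GB, 401 GB left
disk 6: place 596 GB, 404 GB left
disk 7: place 591 GB, 409 GB left
disk 8: place 587 GB, 413 GB left
disk 9: place 585 GB, 415 GB left
disk 10: place 585 GB, 415 GB left
disk 11: place 561 GB, 439 GB left
disk 12: place 549 GB, 451 GB left
disk 13: place 547 GB, 453 GB left
disk 14: place 539 GB, 461 GB left
disk 15: place 526 GB, 474 GB left
disk 16: place 511 GB, 489 GB left
disk 17: place 508 GB, 492 GB left
17 disks × 1000 GB = 17000 GB; used 9752 GB; unused 7248 GB.

7248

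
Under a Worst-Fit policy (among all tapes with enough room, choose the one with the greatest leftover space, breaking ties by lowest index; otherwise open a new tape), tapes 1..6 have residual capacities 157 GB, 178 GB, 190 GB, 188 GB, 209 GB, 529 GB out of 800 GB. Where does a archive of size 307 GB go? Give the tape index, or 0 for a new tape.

Tapes with room: tape 6 (529 GB).
Most room is tape 6 with 529 GB free.

6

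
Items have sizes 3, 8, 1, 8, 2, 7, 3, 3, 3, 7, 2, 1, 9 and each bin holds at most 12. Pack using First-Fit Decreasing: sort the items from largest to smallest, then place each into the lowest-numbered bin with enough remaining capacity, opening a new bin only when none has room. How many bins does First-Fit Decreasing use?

5

Sorted descending: 9, 8, 8, 7, 7, 3, 3, 3, 3, 2, 2, 1, 1.
9 → bin 1 (remaining 3)
8 → bin 2 (remaining 4)
8 → bin 3 (remaining 4)
7 → bin 4 (remaining 5)
7 → bin 5 (remaining 5)
3 → bin 1 (remaining 0)
3 → bin 2 (remaining 1)
3 → bin 3 (remaining 1)
3 → bin 4 (remaining 2)
2 → bin 4 (remaining 0)
2 → bin 5 (remaining 3)
1 → bin 2 (remaining 0)
1 → bin 3 (remaining 0)
Final bins: [9,3] [8,3,1] [8,3,1] [7,3,2] [7,2].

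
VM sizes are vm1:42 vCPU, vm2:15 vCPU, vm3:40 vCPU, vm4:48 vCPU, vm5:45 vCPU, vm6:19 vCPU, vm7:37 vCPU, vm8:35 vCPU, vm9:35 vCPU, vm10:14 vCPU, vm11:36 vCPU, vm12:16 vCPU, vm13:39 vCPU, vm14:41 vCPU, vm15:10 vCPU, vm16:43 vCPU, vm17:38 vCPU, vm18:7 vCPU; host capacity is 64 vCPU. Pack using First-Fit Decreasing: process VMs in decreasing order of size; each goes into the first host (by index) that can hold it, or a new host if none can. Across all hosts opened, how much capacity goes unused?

Sorted descending: 48, 45, 43, 42, 41, 40, 39, 38, 37, 36, 35, 35, 19, 16, 15, 14, 10, 7.
48 vCPU → host 1 (remaining 16 vCPU)
45 vCPU → host 2 (remaining 19 vCPU)
43 vCPU → host 3 (remaining 21 vCPU)
42 vCPU → host 4 (remaining 22 vCPU)
41 vCPU → host 5 (remaining 23 vCPU)
40 vCPU → host 6 (remaining 24 vCPU)
39 vCPU → host 7 (remaining 25 vCPU)
38 vCPU → host 8 (remaining 26 vCPU)
37 vCPU → host 9 (remaining 27 vCPU)
36 vCPU → host 10 (remaining 28 vCPU)
35 vCPU → host 11 (remaining 29 vCPU)
35 vCPU → host 12 (remaining 29 vCPU)
19 vCPU → host 2 (remaining 0 vCPU)
16 vCPU → host 1 (remaining 0 vCPU)
15 vCPU → host 3 (remaining 6 vCPU)
14 vCPU → host 4 (remaining 8 vCPU)
10 vCPU → host 5 (remaining 13 vCPU)
7 vCPU → host 4 (remaining 1 vCPU)
12 hosts × 64 vCPU = 768 vCPU; used 560 vCPU; unused 208 vCPU.

208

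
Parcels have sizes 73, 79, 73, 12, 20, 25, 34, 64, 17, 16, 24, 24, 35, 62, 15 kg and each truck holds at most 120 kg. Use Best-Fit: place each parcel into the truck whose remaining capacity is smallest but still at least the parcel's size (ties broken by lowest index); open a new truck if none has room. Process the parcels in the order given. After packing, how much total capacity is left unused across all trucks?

147

truck 1: place 73 kg, 47 kg left
truck 2: place 79 kg, 41 kg left
truck 3: place 73 kg, 47 kg left
truck 2: place 12 kg, 29 kg left
truck 2: place 20 kg, 9 kg left
truck 1: place 25 kg, 22 kg left
truck 3: place 34 kg, 13 kg left
truck 4: place 64 kg, 56 kg left
truck 1: place 17 kg, 5 kg left
truck 4: place 16 kg, 40 kg left
truck 4: place 24 kg, 16 kg left
truck 5: place 24 kg, 96 kg left
truck 5: place 35 kg, 61 kg left
truck 6: place 62 kg, 58 kg left
truck 4: place 15 kg, 1 kg left
6 trucks × 120 kg = 720 kg; used 573 kg; unused 147 kg.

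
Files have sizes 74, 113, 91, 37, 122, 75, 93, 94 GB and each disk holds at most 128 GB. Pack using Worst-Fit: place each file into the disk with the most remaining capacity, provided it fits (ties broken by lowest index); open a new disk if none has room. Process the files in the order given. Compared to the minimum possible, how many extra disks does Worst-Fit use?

Worst-Fit: [74,37] [113] [91] [122] [75] [93] [94] → 7 disks.
7 files exceed 64 GB (half the capacity), and no two of those can share a disk, so at least 7 disks are needed.
So 7 is already optimal.

0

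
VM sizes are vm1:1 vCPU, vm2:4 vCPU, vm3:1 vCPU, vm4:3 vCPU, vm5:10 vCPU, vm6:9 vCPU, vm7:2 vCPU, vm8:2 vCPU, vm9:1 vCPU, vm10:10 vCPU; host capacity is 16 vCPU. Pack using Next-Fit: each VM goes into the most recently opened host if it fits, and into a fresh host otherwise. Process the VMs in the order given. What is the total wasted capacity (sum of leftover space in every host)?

21

host 1: place vm1 (1 vCPU), 15 vCPU left
host 1: place vm2 (4 vCPU), 11 vCPU left
host 1: place vm3 (1 vCPU), 10 vCPU left
host 1: place vm4 (3 vCPU), 7 vCPU left
host 2: place vm5 (10 vCPU), 6 vCPU left
host 3: place vm6 (9 vCPU), 7 vCPU left
host 3: place vm7 (2 vCPU), 5 vCPU left
host 3: place vm8 (2 vCPU), 3 vCPU left
host 3: place vm9 (1 vCPU), 2 vCPU left
host 4: place vm10 (10 vCPU), 6 vCPU left
4 hosts × 16 vCPU = 64 vCPU; used 43 vCPU; unused 21 vCPU.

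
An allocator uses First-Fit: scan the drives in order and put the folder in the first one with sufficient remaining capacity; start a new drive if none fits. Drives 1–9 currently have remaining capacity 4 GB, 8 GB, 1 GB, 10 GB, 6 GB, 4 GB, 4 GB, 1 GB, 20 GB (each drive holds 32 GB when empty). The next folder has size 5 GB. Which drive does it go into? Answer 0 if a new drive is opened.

2

Drives with room: drive 2 (8 GB), drive 4 (10 GB), drive 5 (6 GB), drive 9 (20 GB).
The first with room is drive 2.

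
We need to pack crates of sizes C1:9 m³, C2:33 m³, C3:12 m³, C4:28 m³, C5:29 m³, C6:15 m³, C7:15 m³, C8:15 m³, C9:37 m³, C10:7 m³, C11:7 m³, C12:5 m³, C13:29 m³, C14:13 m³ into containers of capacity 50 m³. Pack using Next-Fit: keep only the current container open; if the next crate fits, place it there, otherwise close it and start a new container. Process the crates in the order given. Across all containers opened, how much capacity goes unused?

C1 (9 m³) → container 1 (remaining 41 m³)
C2 (33 m³) → container 1 (remaining 8 m³)
C3 (12 m³) → container 2 (remaining 38 m³)
C4 (28 m³) → container 2 (remaining 10 m³)
C5 (29 m³) → container 3 (remaining 21 m³)
C6 (15 m³) → container 3 (remaining 6 m³)
C7 (15 m³) → container 4 (remaining 35 m³)
C8 (15 m³) → container 4 (remaining 20 m³)
C9 (37 m³) → container 5 (remaining 13 m³)
C10 (7 m³) → container 5 (remaining 6 m³)
C11 (7 m³) → container 6 (remaining 43 m³)
C12 (5 m³) → container 6 (remaining 38 m³)
C13 (29 m³) → container 6 (remaining 9 m³)
C14 (13 m³) → container 7 (remaining 37 m³)
7 containers × 50 m³ = 350 m³; used 254 m³; unused 96 m³.

96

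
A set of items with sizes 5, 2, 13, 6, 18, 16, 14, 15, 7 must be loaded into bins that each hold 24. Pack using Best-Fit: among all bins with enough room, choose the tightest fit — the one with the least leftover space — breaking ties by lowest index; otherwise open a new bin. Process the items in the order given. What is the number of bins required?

Put 5 in bin 1; 19 remain.
Put 2 in bin 1; 17 remain.
Put 13 in bin 1; 4 remain.
Put 6 in bin 2; 18 remain.
Put 18 in bin 2; 0 remain.
Put 16 in bin 3; 8 remain.
Put 14 in bin 4; 10 remain.
Put 15 in bin 5; 9 remain.
Put 7 in bin 3; 1 remain.
Final bins: [5,2,13] [6,18] [16,7] [14] [15].

5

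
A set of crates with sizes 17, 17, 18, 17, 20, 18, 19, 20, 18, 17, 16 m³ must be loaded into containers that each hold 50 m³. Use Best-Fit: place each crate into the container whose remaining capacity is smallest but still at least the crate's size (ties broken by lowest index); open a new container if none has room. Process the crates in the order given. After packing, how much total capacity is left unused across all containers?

Put 17 m³ in container 1; 33 m³ remain.
Put 17 m³ in container 1; 16 m³ remain.
Put 18 m³ in container 2; 32 m³ remain.
Put 17 m³ in container 2; 15 m³ remain.
Put 20 m³ in container 3; 30 m³ remain.
Put 18 m³ in container 3; 12 m³ remain.
Put 19 m³ in container 4; 31 m³ remain.
Put 20 m³ in container 4; 11 m³ remain.
Put 18 m³ in container 5; 32 m³ remain.
Put 17 m³ in container 5; 15 m³ remain.
Put 16 m³ in container 1; 0 m³ remain.
5 containers × 50 m³ = 250 m³; used 197 m³; unused 53 m³.

53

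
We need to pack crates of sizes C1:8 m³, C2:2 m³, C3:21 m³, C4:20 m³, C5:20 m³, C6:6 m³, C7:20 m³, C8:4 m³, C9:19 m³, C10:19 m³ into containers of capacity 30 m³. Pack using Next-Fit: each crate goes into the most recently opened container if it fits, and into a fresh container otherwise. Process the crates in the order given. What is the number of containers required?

7

C1 (8 m³) → container 1 (remaining 22 m³)
C2 (2 m³) → container 1 (remaining 20 m³)
C3 (21 m³) → container 2 (remaining 9 m³)
C4 (20 m³) → container 3 (remaining 10 m³)
C5 (20 m³) → container 4 (remaining 10 m³)
C6 (6 m³) → container 4 (remaining 4 m³)
C7 (20 m³) → container 5 (remaining 10 m³)
C8 (4 m³) → container 5 (remaining 6 m³)
C9 (19 m³) → container 6 (remaining 11 m³)
C10 (19 m³) → container 7 (remaining 11 m³)
Final containers: [8,2] [21] [20] [20,6] [20,4] [19] [19].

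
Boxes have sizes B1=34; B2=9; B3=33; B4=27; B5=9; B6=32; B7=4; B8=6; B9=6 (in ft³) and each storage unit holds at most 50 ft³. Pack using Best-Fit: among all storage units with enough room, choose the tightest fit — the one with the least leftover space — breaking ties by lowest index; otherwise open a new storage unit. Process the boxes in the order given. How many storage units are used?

4

storage unit 1: place B1 (34 ft³), 16 ft³ left
storage unit 1: place B2 (9 ft³), 7 ft³ left
storage unit 2: place B3 (33 ft³), 17 ft³ left
storage unit 3: place B4 (27 ft³), 23 ft³ left
storage unit 2: place B5 (9 ft³), 8 ft³ left
storage unit 4: place B6 (32 ft³), 18 ft³ left
storage unit 1: place B7 (4 ft³), 3 ft³ left
storage unit 2: place B8 (6 ft³), 2 ft³ left
storage unit 4: place B9 (6 ft³), 12 ft³ left
Final storage units: [34,9,4] [33,9,6] [27] [32,6].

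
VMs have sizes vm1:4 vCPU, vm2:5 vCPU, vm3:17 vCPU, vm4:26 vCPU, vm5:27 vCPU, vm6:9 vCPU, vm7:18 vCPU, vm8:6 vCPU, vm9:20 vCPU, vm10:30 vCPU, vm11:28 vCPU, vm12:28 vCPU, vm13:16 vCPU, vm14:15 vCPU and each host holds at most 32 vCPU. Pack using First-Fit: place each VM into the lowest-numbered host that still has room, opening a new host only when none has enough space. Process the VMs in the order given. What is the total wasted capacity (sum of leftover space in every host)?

39

host 1: place vm1 (4 vCPU), 28 vCPU left
host 1: place vm2 (5 vCPU), 23 vCPU left
host 1: place vm3 (17 vCPU), 6 vCPU left
host 2: place vm4 (26 vCPU), 6 vCPU left
host 3: place vm5 (27 vCPU), 5 vCPU left
host 4: place vm6 (9 vCPU), 23 vCPU left
host 4: place vm7 (18 vCPU), 5 vCPU left
host 1: place vm8 (6 vCPU), 0 vCPU left
host 5: place vm9 (20 vCPU), 12 vCPU left
host 6: place vm10 (30 vCPU), 2 vCPU left
host 7: place vm11 (28 vCPU), 4 vCPU left
host 8: place vm12 (28 vCPU), 4 vCPU left
host 9: place vm13 (16 vCPU), 16 vCPU left
host 9: place vm14 (15 vCPU), 1 vCPU left
9 hosts × 32 vCPU = 288 vCPU; used 249 vCPU; unused 39 vCPU.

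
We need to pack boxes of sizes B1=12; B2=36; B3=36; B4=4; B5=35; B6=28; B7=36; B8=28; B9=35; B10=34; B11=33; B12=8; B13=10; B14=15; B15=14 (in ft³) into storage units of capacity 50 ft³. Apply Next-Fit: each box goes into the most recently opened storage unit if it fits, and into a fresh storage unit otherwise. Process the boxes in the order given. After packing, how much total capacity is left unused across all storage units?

B1 (12 ft³) → storage unit 1 (remaining 38 ft³)
B2 (36 ft³) → storage unit 1 (remaining 2 ft³)
B3 (36 ft³) → storage unit 2 (remaining 14 ft³)
B4 (4 ft³) → storage unit 2 (remaining 10 ft³)
B5 (35 ft³) → storage unit 3 (remaining 15 ft³)
B6 (28 ft³) → storage unit 4 (remaining 22 ft³)
B7 (36 ft³) → storage unit 5 (remaining 14 ft³)
B8 (28 ft³) → storage unit 6 (remaining 22 ft³)
B9 (35 ft³) → storage unit 7 (remaining 15 ft³)
B10 (34 ft³) → storage unit 8 (remaining 16 ft³)
B11 (33 ft³) → storage unit 9 (remaining 17 ft³)
B12 (8 ft³) → storage unit 9 (remaining 9 ft³)
B13 (10 ft³) → storage unit 10 (remaining 40 ft³)
B14 (15 ft³) → storage unit 10 (remaining 25 ft³)
B15 (14 ft³) → storage unit 10 (remaining 11 ft³)
10 storage units × 50 ft³ = 500 ft³; used 364 ft³; unused 136 ft³.

136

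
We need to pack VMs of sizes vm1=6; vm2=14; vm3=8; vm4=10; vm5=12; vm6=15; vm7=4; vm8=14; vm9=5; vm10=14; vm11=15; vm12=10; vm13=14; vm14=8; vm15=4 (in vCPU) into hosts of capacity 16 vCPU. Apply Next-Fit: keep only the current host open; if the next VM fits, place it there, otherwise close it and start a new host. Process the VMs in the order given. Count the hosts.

14 hosts

host 1: place vm1 (6 vCPU), 10 vCPU left
host 2: place vm2 (14 vCPU), 2 vCPU left
host 3: place vm3 (8 vCPU), 8 vCPU left
host 4: place vm4 (10 vCPU), 6 vCPU left
host 5: place vm5 (12 vCPU), 4 vCPU left
host 6: place vm6 (15 vCPU), 1 vCPU left
host 7: place vm7 (4 vCPU), 12 vCPU left
host 8: place vm8 (14 vCPU), 2 vCPU left
host 9: place vm9 (5 vCPU), 11 vCPU left
host 10: place vm10 (14 vCPU), 2 vCPU left
host 11: place vm11 (15 vCPU), 1 vCPU left
host 12: place vm12 (10 vCPU), 6 vCPU left
host 13: place vm13 (14 vCPU), 2 vCPU left
host 14: place vm14 (8 vCPU), 8 vCPU left
host 14: place vm15 (4 vCPU), 4 vCPU left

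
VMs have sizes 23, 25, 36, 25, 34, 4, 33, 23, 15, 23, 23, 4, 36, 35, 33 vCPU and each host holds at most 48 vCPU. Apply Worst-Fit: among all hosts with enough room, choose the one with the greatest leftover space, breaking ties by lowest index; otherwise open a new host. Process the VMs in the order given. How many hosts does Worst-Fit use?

Put 23 vCPU in host 1; 25 vCPU remain.
Put 25 vCPU in host 1; 0 vCPU remain.
Put 36 vCPU in host 2; 12 vCPU remain.
Put 25 vCPU in host 3; 23 vCPU remain.
Put 34 vCPU in host 4; 14 vCPU remain.
Put 4 vCPU in host 3; 19 vCPU remain.
Put 33 vCPU in host 5; 15 vCPU remain.
Put 23 vCPU in host 6; 25 vCPU remain.
Put 15 vCPU in host 6; 10 vCPU remain.
Put 23 vCPU in host 7; 25 vCPU remain.
Put 23 vCPU in host 7; 2 vCPU remain.
Put 4 vCPU in host 3; 15 vCPU remain.
Put 36 vCPU in host 8; 12 vCPU remain.
Put 35 vCPU in host 9; 13 vCPU remain.
Put 33 vCPU in host 10; 15 vCPU remain.
Final hosts: [23,25] [36] [25,4,4] [34] [33] [23,15] [23,23] [36] [35] [33].

10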